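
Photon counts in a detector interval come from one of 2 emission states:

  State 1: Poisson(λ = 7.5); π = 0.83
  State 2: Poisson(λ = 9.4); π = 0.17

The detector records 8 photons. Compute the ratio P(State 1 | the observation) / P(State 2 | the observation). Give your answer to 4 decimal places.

5.3611

Posterior odds = (P(Z=i) f_i(x)) / (P(Z=j) f_j(x)); the normalising sum cancels.
Evaluate each component's likelihood at the observed value:
  p_1 = e^(−7.5)·7.5^8/8! = 0.137329
  p_2 = e^(−9.4)·9.4^8/8! = 0.125065
0.113983 / 0.021261 ≈ 5.3611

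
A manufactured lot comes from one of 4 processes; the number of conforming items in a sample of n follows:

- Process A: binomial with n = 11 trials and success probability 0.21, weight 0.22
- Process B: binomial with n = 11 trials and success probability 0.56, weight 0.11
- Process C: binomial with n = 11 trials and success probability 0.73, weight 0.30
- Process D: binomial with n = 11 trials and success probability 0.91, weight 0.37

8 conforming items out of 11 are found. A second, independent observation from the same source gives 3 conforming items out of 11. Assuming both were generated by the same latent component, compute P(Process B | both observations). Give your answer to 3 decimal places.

Apply Bayes' rule: the posterior for each component is proportional to its prior times its likelihood at x.
Since both observations come from the same component, the likelihood for component k is f_k(x₁)·f_k(x₂).
  L_A = [0.000307694] × [0.231824] = 7.1331e-05
  L_B = [0.13594] × [0.040707] = 0.0055337
  L_C = [0.261914] × [0.00181285] = 0.000474811
  L_D = [0.0565643] × [5.3524e-07] = 3.02755e-08
Prior × likelihood for each component:
  π_A·L_A = 0.22 × 7.1331e-05 = 1.56928e-05
  π_B·L_B = 0.11 × 0.0055337 = 0.000608707
  π_C·L_C = 0.30 × 0.000474811 = 0.000142443
  π_D·L_D = 0.37 × 3.02755e-08 = 1.12019e-08
Evidence: 1.56928e-05 + 0.000608707 + 0.000142443 + 1.12019e-08 = 0.000766854
So the posterior for Process B is 0.000608707 / 0.000766854 ≈ 0.794.

0.794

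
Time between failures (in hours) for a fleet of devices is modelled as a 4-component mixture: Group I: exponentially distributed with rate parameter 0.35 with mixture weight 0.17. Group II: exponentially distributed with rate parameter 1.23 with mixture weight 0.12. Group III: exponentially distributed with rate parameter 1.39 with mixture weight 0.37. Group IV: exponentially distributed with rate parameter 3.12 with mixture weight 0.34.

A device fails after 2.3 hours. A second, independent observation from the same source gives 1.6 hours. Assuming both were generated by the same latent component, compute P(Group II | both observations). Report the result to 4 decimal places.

P(component k | x) = π_k·f_k(x) / marginal(x), where marginal(x) = Σ_j π_j·f_j(x).
Since both observations come from the same component, the likelihood for component k is f_k(x₁)·f_k(x₂).
  p_I = [0.35·e^(−0.35·2.3) = 0.35·e^(−0.8050) = 0.156481] × [0.199923] = 0.0312841
  p_II = [1.23·e^(−1.23·2.3) = 1.23·e^(−2.8290) = 0.0726584] × [0.171875] = 0.0124882
  p_III = [1.39·e^(−1.39·2.3) = 1.39·e^(−3.1970) = 0.0568297] × [0.150364] = 0.00854514
  p_IV = [3.12·e^(−3.12·2.3) = 3.12·e^(−7.1760) = 0.00238593] × [0.0211912] = 5.05608e-05
Unnormalised posteriors:
  π_I·p_I = 0.17 × 0.0312841 = 0.0053183
  π_II·p_II = 0.12 × 0.0124882 = 0.00149858
  π_III·p_III = 0.37 × 0.00854514 = 0.0031617
  π_IV·p_IV = 0.34 × 5.05608e-05 = 1.71907e-05
Sum: 0.0053183 + 0.00149858 + 0.0031617 + 1.71907e-05 = 0.00999578
Responsibility of Group II: 0.00149858 / 0.00999578 ≈ 0.1499

0.1499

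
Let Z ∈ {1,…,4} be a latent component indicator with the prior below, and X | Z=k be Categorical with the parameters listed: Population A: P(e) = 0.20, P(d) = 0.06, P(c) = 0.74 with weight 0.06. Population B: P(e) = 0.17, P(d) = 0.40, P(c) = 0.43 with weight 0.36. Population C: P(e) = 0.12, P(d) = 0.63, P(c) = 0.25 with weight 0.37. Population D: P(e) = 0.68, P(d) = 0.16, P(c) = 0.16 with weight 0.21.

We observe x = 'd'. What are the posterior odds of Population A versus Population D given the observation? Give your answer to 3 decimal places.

0.107

Only the two components matter; the odds are (π_i f_i(x)) / (π_j f_j(x)).
Evaluate each component's likelihood at the observed value:
  f_A = P(d | comp) = 0.06
  f_B = P(d | comp) = 0.40
  f_C = P(d | comp) = 0.63
  f_D = P(d | comp) = 0.16
Posterior odds = (π_A·f_A) / (π_D·f_D) = (0.06·0.06) / (0.21·0.16) = 0.0036 / 0.0336 ≈ 0.107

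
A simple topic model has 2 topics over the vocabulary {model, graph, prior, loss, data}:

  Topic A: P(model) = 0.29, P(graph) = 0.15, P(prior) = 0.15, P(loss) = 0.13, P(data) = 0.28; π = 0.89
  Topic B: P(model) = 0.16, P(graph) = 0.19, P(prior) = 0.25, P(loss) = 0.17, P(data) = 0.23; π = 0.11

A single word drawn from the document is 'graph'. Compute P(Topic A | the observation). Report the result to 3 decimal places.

The responsibility of component k is π_k f_k(x) divided by Σ_j π_j f_j(x).
Evaluate each component's likelihood at the observed value:
  L_A = 0.15
  L_B = 0.19
Unnormalised posteriors:
  π_A·L_A = 0.89 × 0.15 = 0.1335
  π_B·L_B = 0.11 × 0.19 = 0.0209
Denominator: 0.1335 + 0.0209 = 0.1544
P(Topic A | x) ≈ 0.865

0.865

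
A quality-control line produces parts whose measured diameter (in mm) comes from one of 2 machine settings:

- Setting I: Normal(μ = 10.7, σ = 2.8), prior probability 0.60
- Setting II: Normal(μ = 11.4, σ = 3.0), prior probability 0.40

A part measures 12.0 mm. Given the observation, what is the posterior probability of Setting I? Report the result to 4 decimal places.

0.5955

Posterior ∝ prior × likelihood, so P(k | x) ∝ π_k f_k(x); normalise over all components.
Component likelihoods at x = 12.0 mm:
  f_I = 0.127921
  f_II = 0.130348
Prior × likelihood for each component:
  π_I·f_I = 0.60 × 0.127921 = 0.0767529
  π_II·f_II = 0.40 × 0.130348 = 0.052139
Normaliser: 0.0767529 + 0.052139 = 0.128892
P(Setting I | the observation) = 0.0767529 / 0.128892 ≈ 0.5955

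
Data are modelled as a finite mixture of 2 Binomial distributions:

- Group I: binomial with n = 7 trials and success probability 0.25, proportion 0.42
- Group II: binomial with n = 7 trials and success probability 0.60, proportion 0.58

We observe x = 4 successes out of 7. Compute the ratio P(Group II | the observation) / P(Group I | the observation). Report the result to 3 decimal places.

The posterior odds equal the prior odds times the likelihood ratio: (π_i/π_j)·(f_i(x)/f_j(x)).
Binomial probabilities:
  L_I = 0.0576782
  L_II = 0.290304
0.168376 / 0.0242249 ≈ 6.951

6.951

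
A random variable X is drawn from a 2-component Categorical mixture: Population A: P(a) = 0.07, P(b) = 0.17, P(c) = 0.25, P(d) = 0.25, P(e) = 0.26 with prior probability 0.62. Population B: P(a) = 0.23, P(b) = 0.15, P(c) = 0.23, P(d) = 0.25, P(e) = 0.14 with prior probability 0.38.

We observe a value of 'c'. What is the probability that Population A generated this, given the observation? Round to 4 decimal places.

0.6394

The responsibility of component k is w_k f_k(x) divided by Σ_j w_j f_j(x).
Component likelihoods at x = 'c':
  L_A = 0.25
  L_B = 0.23
Unnormalised posteriors:
  w_A·L_A = 0.62 × 0.25 = 0.155
  w_B·L_B = 0.38 × 0.23 = 0.0874
Marginal: 0.155 + 0.0874 = 0.2424
P(Population A | the observation) ≈ 0.6394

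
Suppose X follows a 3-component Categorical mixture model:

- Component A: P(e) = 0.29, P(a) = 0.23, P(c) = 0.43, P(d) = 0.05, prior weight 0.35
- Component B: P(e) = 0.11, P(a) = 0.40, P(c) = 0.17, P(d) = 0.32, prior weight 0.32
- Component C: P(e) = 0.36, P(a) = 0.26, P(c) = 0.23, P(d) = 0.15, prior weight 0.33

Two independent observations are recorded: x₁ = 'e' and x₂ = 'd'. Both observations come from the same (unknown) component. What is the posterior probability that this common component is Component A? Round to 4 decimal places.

0.1486

Posterior ∝ prior × likelihood, so P(k | x) ∝ π_k f_k(x); normalise over all components.
Since both observations come from the same component, the likelihood for component k is f_k(x₁)·f_k(x₂).
  p_A = [0.29] × [0.05] = 0.0145
  p_B = [0.11] × [0.32] = 0.0352
  p_C = [0.36] × [0.15] = 0.054
Prior × likelihood for each component:
  π_A·p_A = 0.35 × 0.0145 = 0.005075
  π_B·p_B = 0.32 × 0.0352 = 0.011264
  π_C·p_C = 0.33 × 0.054 = 0.01782
Denominator: 0.005075 + 0.011264 + 0.01782 = 0.034159
P(Component A | x) ≈ 0.1486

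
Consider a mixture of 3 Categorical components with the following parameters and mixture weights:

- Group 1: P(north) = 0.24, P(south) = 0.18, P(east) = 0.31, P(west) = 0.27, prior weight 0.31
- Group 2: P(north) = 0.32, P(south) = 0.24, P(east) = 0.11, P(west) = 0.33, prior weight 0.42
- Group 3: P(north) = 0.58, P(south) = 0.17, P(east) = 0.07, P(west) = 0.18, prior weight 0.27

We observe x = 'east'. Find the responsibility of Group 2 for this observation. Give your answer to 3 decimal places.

P(component k | x) = w_k·f_k(x) / marginal(x), where marginal(x) = Σ_j w_j·f_j(x).
Categorical probabilities:
  p_1 = 0.31
  p_2 = 0.11
  p_3 = 0.07
Prior × likelihood for each component:
  w_1·p_1 = 0.31 × 0.31 = 0.0961
  w_2·p_2 = 0.42 × 0.11 = 0.0462
  w_3·p_3 = 0.27 × 0.07 = 0.0189
Evidence: 0.0961 + 0.0462 + 0.0189 = 0.1612
P(Group 2 | x) = 0.0462 / 0.1612 ≈ 0.287

0.287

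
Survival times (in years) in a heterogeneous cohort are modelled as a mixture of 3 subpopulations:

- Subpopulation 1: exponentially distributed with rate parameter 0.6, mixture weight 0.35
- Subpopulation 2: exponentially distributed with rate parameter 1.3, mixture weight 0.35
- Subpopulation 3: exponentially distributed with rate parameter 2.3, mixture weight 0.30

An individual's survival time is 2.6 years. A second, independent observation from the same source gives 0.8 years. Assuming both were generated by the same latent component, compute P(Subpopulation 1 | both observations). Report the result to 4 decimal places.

0.6787

Apply Bayes' rule: the posterior for each component is proportional to its prior times its likelihood at x.
Since both observations come from the same component, the likelihood for component k is f_k(x₁)·f_k(x₂).
  p_1 = [0.6·e^(−0.6·2.6) = 0.6·e^(−1.5600) = 0.126082] × [0.37127] = 0.0468103
  p_2 = [1.3·e^(−1.3·2.6) = 1.3·e^(−3.3800) = 0.0442617] × [0.459491] = 0.0203379
  p_3 = [2.3·e^(−2.3·2.6) = 2.3·e^(−5.9800) = 0.0058163] × [0.36528] = 0.00212458
Prior × likelihood for each component:
  π_1·p_1 = 0.35 × 0.0468103 = 0.0163836
  π_2·p_2 = 0.35 × 0.0203379 = 0.00711825
  π_3·p_3 = 0.30 × 0.00212458 = 0.000637374
Evidence: 0.0163836 + 0.00711825 + 0.000637374 = 0.0241392
P(Subpopulation 1 | x₁,x₂) = 0.0163836 / 0.0241392 ≈ 0.6787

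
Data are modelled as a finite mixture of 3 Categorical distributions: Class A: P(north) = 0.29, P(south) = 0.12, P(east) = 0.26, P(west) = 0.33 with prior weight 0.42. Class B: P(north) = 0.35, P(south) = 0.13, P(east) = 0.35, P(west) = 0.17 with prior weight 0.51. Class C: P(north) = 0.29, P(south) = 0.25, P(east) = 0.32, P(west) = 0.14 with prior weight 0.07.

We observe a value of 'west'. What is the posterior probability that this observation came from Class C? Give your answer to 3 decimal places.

0.042

Posterior ∝ prior × likelihood, so P(k | x) ∝ P(Z=k) f_k(x); normalise over all components.
Categorical probabilities:
  L_A = P(west | comp) = 0.33
  L_B = P(west | comp) = 0.17
  L_C = P(west | comp) = 0.14
Multiply by the mixture weights:
  P(Z=A)·L_A = 0.42 × 0.33 = 0.1386
  P(Z=B)·L_B = 0.51 × 0.17 = 0.0867
  P(Z=C)·L_C = 0.07 × 0.14 = 0.0098
Normaliser: 0.1386 + 0.0867 + 0.0098 = 0.2351
So the posterior for Class C is 0.0098 / 0.2351 ≈ 0.042.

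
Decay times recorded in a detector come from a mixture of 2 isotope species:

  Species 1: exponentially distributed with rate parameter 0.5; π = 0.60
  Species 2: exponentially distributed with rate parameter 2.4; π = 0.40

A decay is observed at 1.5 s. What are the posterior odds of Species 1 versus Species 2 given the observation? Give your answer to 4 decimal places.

The posterior odds equal the prior odds times the likelihood ratio: (w_i/w_j)·(f_i(x)/f_j(x)).
Evaluate each component's likelihood at the observed value:
  p_1 = 0.5·e^(−0.5·1.5) = 0.5·e^(−0.7500) = 0.236183
  p_2 = 2.4·e^(−2.4·1.5) = 2.4·e^(−3.6000) = 0.0655769
Posterior odds = (w_1·p_1) / (w_2·p_2) = (0.60·0.236183) / (0.40·0.0655769) = 0.14171 / 0.0262308 ≈ 5.4024

5.4024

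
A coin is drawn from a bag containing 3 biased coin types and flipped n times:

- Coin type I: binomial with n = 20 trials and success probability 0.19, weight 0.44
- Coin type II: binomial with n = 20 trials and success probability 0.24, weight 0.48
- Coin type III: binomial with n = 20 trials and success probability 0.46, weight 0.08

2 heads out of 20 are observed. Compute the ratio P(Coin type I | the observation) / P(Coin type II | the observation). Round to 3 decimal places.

1.809

The posterior odds equal the prior odds times the likelihood ratio: (P(Z=i)/P(Z=j))·(f_i(x)/f_j(x)).
Binomial probabilities:
  f_I = 0.154522
  f_II = 0.0783106
  f_III = 0.000612854
Odds = (0.44/0.48) × (0.154522/0.0783106) = 0.916667 × 1.9732 ≈ 1.809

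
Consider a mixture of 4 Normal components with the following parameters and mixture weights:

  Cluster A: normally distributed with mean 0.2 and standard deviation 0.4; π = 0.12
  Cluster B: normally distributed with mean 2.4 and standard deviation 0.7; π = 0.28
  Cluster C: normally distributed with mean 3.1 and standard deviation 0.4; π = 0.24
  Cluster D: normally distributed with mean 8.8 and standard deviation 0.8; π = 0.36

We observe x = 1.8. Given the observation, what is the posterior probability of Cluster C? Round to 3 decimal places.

P(component k | x) = π_k·f_k(x) / marginal(x), where marginal(x) = Σ_j π_j·f_j(x).
Normal densities:
  f_A = 0.000334576
  f_B = 0.394707
  f_C = 0.00507262
  f_D = 1.18164e-17
Prior × likelihood for each component:
  π_A·f_A = 0.12 × 0.000334576 = 4.01491e-05
  π_B·f_B = 0.28 × 0.394707 = 0.110518
  π_C·f_C = 0.24 × 0.00507262 = 0.00121743
  π_D·f_D = 0.36 × 1.18164e-17 = 4.2539e-18
Evidence: 4.01491e-05 + 0.110518 + 0.00121743 + 4.2539e-18 = 0.111776
P(Cluster C | 1.8) ≈ 0.011

0.011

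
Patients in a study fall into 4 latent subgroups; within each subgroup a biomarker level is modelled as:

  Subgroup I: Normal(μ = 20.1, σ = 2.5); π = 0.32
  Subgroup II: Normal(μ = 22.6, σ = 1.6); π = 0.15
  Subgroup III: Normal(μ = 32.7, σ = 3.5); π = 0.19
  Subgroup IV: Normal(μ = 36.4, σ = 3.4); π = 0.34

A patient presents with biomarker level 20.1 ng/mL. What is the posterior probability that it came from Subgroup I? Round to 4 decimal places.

0.8219

By Bayes' theorem, P(k | x) = π_k f_k(x) / Σ_j π_j f_j(x).
Evaluate each component's likelihood at the observed value:
  p_I = 0.159577
  p_II = 0.0735606
  p_III = 0.000174829
  p_IV = 1.19843e-06
Unnormalised posteriors:
  π_I·p_I = 0.32 × 0.159577 = 0.0510646
  π_II·p_II = 0.15 × 0.0735606 = 0.0110341
  π_III·p_III = 0.19 × 0.000174829 = 3.32175e-05
  π_IV·p_IV = 0.34 × 1.19843e-06 = 4.07467e-07
Denominator: 0.0510646 + 0.0110341 + 3.32175e-05 + 4.07467e-07 = 0.0621323
P(Subgroup I | the observation) = 0.0510646 / 0.0621323 ≈ 0.8219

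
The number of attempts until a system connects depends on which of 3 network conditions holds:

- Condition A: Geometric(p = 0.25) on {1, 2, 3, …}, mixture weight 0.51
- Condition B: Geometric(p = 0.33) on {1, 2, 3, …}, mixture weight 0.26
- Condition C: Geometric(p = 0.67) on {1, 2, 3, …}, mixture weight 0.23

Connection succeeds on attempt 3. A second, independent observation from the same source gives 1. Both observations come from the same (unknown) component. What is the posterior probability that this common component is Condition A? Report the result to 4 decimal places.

By Bayes' theorem, P(k | x) = π_k f_k(x) / Σ_j π_j f_j(x).
Since both observations come from the same component, the likelihood for component k is f_k(x₁)·f_k(x₂).
  f_A = [0.25·(1−0.25)^2 = 0.25·0.5625 = 0.140625] × [0.25] = 0.0351562
  f_B = [0.33·(1−0.33)^2 = 0.33·0.4489 = 0.148137] × [0.33] = 0.0488852
  f_C = [0.67·(1−0.67)^2 = 0.67·0.1089 = 0.072963] × [0.67] = 0.0488852
Unnormalised posteriors:
  π_A·f_A = 0.51 × 0.0351562 = 0.0179297
  π_B·f_B = 0.26 × 0.0488852 = 0.0127102
  π_C·f_C = 0.23 × 0.0488852 = 0.0112436
Marginal: 0.0179297 + 0.0127102 + 0.0112436 = 0.0418834
P(Condition A | data) ≈ 0.4281

0.4281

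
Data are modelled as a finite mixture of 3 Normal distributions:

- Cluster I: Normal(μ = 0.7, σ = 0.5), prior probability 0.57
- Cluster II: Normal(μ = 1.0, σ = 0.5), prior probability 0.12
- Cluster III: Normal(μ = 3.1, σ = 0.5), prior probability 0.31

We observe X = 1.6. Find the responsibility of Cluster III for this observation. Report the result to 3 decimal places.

0.020

By Bayes' theorem, P(k | x) = w_k f_k(x) / Σ_j w_j f_j(x).
Component likelihoods at x = 1.6:
  L_I = 0.1579
  L_II = 0.388372
  L_III = 0.0088637
Prior × likelihood for each component:
  w_I·L_I = 0.57 × 0.1579 = 0.0900032
  w_II·L_II = 0.12 × 0.388372 = 0.0466047
  w_III·L_III = 0.31 × 0.0088637 = 0.00274775
Marginal: 0.0900032 + 0.0466047 + 0.00274775 = 0.139356
So the posterior for Cluster III is 0.00274775 / 0.139356 ≈ 0.020.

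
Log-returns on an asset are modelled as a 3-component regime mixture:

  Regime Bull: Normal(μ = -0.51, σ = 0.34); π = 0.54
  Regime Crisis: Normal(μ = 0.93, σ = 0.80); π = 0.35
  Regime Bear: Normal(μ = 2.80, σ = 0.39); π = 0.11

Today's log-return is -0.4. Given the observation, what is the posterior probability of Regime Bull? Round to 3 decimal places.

Posterior ∝ prior × likelihood, so P(k | x) ∝ P(Z=k) f_k(x); normalise over all components.
Component likelihoods at x = -0.4:
  L_Bull = (1/(0.34·√(2π)))·exp(−(-0.4−-0.51)²/(2·0.34²)) = 1.173360·exp(-0.05234) = 1.11353
  L_Crisis = (1/(0.80·√(2π)))·exp(−(-0.4−0.93)²/(2·0.80²)) = 0.498678·exp(-1.38195) = 0.125212
  L_Bear = (1/(0.39·√(2π)))·exp(−(-0.4−2.80)²/(2·0.39²)) = 1.022929·exp(-33.66206) = 2.45808e-15
Prior × likelihood for each component:
  P(Z=Bull)·L_Bull = 0.54 × 1.11353 = 0.601306
  P(Z=Crisis)·L_Crisis = 0.35 × 0.125212 = 0.0438242
  P(Z=Bear)·L_Bear = 0.11 × 2.45808e-15 = 2.70389e-16
Sum: 0.601306 + 0.0438242 + 2.70389e-16 = 0.645131
P(Regime Bull | x) ≈ 0.932

0.932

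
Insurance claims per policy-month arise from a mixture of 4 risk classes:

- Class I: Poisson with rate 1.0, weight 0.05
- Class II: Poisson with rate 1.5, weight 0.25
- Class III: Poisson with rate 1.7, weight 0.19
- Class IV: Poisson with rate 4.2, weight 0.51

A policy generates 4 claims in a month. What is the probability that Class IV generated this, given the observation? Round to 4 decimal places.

0.8011

P(component k | x) = π_k·f_k(x) / marginal(x), where marginal(x) = Σ_j π_j·f_j(x).
Poisson probabilities:
  p_I = e^(−1.0)·1.0^4/4! = 0.0153283
  p_II = e^(−1.5)·1.5^4/4! = 0.0470665
  p_III = e^(−1.7)·1.7^4/4! = 0.0635746
  p_IV = e^(−4.2)·4.2^4/4! = 0.194424
Weight by the priors:
  π_I·p_I = 0.05 × 0.0153283 = 0.000766416
  π_II·p_II = 0.25 × 0.0470665 = 0.0117666
  π_III·p_III = 0.19 × 0.0635746 = 0.0120792
  π_IV·p_IV = 0.51 × 0.194424 = 0.0991561
Sum: 0.000766416 + 0.0117666 + 0.0120792 + 0.0991561 = 0.123768
P(Class IV | 4 claims) = 0.0991561 / 0.123768 ≈ 0.8011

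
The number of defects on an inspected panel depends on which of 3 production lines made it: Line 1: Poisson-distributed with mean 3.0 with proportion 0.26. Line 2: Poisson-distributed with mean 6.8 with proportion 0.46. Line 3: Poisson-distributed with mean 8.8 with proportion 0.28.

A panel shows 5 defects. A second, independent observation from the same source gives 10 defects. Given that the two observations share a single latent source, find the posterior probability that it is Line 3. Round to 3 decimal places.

0.347

P(component k | x) = π_k·f_k(x) / marginal(x), where marginal(x) = Σ_j π_j·f_j(x).
Since both observations come from the same component, the likelihood for component k is f_k(x₁)·f_k(x₂).
  L_1 = [0.100819] × [0.000810151] = 8.16785e-05
  L_2 = [0.134946] × [0.0648819] = 0.00875557
  L_3 = [0.0662889] × [0.115684] = 0.00766854
Weight by the priors:
  π_1·L_1 = 0.26 × 8.16785e-05 = 2.12364e-05
  π_2·L_2 = 0.46 × 0.00875557 = 0.00402756
  π_3·L_3 = 0.28 × 0.00766854 = 0.00214719
Sum: 2.12364e-05 + 0.00402756 + 0.00214719 = 0.00619599
So the posterior for Line 3 is 0.00214719 / 0.00619599 ≈ 0.347.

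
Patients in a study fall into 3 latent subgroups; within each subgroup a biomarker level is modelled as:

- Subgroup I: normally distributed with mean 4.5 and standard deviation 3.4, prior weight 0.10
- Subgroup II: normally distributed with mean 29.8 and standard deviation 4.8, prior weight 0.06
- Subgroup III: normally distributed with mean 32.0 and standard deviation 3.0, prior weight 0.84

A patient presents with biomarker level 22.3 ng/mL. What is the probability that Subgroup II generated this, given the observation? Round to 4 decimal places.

By Bayes' theorem, P(k | x) = π_k f_k(x) / Σ_j π_j f_j(x).
Component likelihoods at x = 22.3 ng/mL:
  L_I = (1/(3.4·√(2π)))·exp(−(22.3−4.5)²/(2·3.4²)) = 0.117336·exp(-13.70415) = 1.31158e-07
  L_II = (1/(4.8·√(2π)))·exp(−(22.3−29.8)²/(2·4.8²)) = 0.083113·exp(-1.22070) = 0.0245202
  L_III = (1/(3.0·√(2π)))·exp(−(22.3−32.0)²/(2·3.0²)) = 0.132981·exp(-5.22722) = 0.000713896
Multiply by the mixture weights:
  π_I·L_I = 0.10 × 1.31158e-07 = 1.31158e-08
  π_II·L_II = 0.06 × 0.0245202 = 0.00147121
  π_III·L_III = 0.84 × 0.000713896 = 0.000599673
Sum: 1.31158e-08 + 0.00147121 + 0.000599673 = 0.0020709
Responsibility of Subgroup II: 0.00147121 / 0.0020709 ≈ 0.7104

0.7104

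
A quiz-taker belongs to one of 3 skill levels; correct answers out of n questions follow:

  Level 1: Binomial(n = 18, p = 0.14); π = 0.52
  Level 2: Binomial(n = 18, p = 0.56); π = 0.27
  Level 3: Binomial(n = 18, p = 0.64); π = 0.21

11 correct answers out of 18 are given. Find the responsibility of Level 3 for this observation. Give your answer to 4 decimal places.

P(component k | x) = P(Z=k)·f_k(x) / marginal(x), where marginal(x) = Σ_j P(Z=j)·f_j(x).
Binomial probabilities:
  f_1 = 4.48386e-06
  f_2 = 0.172581
  f_3 = 0.184014
Prior × likelihood for each component:
  P(Z=1)·f_1 = 0.52 × 4.48386e-06 = 2.33161e-06
  P(Z=2)·f_2 = 0.27 × 0.172581 = 0.0465967
  P(Z=3)·f_3 = 0.21 × 0.184014 = 0.038643
Marginal: 2.33161e-06 + 0.0465967 + 0.038643 = 0.0852421
P(Level 3 | x) = 0.038643 / 0.0852421 ≈ 0.4533

0.4533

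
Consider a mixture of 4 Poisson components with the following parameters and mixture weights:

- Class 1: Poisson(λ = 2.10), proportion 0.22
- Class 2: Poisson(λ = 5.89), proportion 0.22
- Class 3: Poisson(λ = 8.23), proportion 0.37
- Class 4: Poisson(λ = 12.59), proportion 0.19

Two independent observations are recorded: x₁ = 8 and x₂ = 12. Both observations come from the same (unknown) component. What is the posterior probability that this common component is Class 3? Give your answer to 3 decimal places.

P(component k | x) = w_k·f_k(x) / marginal(x), where marginal(x) = Σ_j w_j·f_j(x).
Since both observations come from the same component, the likelihood for component k is f_k(x₁)·f_k(x₂).
  p_1 = [e^(−2.10)·2.10^8/8! = 0.00114872] × [1.88051e-06] = 2.16019e-09
  p_2 = [e^(−5.89)·5.89^8/8! = 0.0994048] × [0.0100705] = 0.00100106
  p_3 = [e^(−8.23)·8.23^8/8! = 0.139134] × [0.0537301] = 0.0074757
  p_4 = [e^(−12.59)·12.59^8/8! = 0.0533234] × [0.112773] = 0.00601343
Prior × likelihood for each component:
  w_1·p_1 = 0.22 × 2.16019e-09 = 4.75241e-10
  w_2·p_2 = 0.22 × 0.00100106 = 0.000220233
  w_3·p_3 = 0.37 × 0.0074757 = 0.00276601
  w_4·p_4 = 0.19 × 0.00601343 = 0.00114255
Denominator: 4.75241e-10 + 0.000220233 + 0.00276601 + 0.00114255 = 0.00412879
So the posterior for Class 3 is 0.00276601 / 0.00412879 ≈ 0.670.

0.670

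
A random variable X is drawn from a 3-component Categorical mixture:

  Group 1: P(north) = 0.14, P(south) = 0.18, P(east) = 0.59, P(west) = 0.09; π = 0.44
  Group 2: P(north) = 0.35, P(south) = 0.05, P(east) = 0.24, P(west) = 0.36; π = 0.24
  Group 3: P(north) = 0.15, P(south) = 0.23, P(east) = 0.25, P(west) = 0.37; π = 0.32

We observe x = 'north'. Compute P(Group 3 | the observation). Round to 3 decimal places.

The responsibility of component k is π_k f_k(x) divided by Σ_j π_j f_j(x).
Component likelihoods at x = 'north':
  L_1 = 0.14
  L_2 = 0.35
  L_3 = 0.15
Unnormalised posteriors:
  π_1·L_1 = 0.44 × 0.14 = 0.0616
  π_2·L_2 = 0.24 × 0.35 = 0.084
  π_3·L_3 = 0.32 × 0.15 = 0.048
Sum: 0.0616 + 0.084 + 0.048 = 0.1936
Responsibility of Group 3: 0.048 / 0.1936 ≈ 0.248

0.248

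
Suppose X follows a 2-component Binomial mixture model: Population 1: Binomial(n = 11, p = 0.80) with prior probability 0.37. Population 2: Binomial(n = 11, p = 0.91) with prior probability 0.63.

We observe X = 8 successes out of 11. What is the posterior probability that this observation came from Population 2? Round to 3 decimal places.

Apply Bayes' rule: the posterior for each component is proportional to its prior times its likelihood at x.
Component likelihoods at x = 8 successes out of 11:
  L_1 = 0.221459
  L_2 = 0.0565643
Prior × likelihood for each component:
  π_1·L_1 = 0.37 × 0.221459 = 0.0819399
  π_2·L_2 = 0.63 × 0.0565643 = 0.0356355
Sum: 0.0819399 + 0.0356355 = 0.117575
Responsibility of Population 2: 0.0356355 / 0.117575 ≈ 0.303

0.303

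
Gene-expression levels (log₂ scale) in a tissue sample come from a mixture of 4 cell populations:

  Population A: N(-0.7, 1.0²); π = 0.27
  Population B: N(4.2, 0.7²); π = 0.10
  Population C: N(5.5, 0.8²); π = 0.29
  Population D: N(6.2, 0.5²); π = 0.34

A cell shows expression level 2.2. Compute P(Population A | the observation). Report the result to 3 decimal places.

Apply Bayes' rule: the posterior for each component is proportional to its prior times its likelihood at x.
Normal densities:
  f_A = (1/(1.0·√(2π)))·exp(−(2.2−-0.7)²/(2·1.0²)) = 0.398942·exp(-4.20500) = 0.00595253
  f_B = (1/(0.7·√(2π)))·exp(−(2.2−4.2)²/(2·0.7²)) = 0.569918·exp(-4.08163) = 0.00962014
  f_C = (1/(0.8·√(2π)))·exp(−(2.2−5.5)²/(2·0.8²)) = 0.498678·exp(-8.50781) = 0.000100676
  f_D = (1/(0.5·√(2π)))·exp(−(2.2−6.2)²/(2·0.5²)) = 0.797885·exp(-32.00000) = 1.01045e-14
Prior × likelihood for each component:
  w_A·f_A = 0.27 × 0.00595253 = 0.00160718
  w_B·f_B = 0.10 × 0.00962014 = 0.000962014
  w_C·f_C = 0.29 × 0.000100676 = 2.91959e-05
  w_D·f_D = 0.34 × 1.01045e-14 = 3.43554e-15
Denominator: 0.00160718 + 0.000962014 + 2.91959e-05 + 3.43554e-15 = 0.00259839
P(Population A | 2.2) ≈ 0.619

0.619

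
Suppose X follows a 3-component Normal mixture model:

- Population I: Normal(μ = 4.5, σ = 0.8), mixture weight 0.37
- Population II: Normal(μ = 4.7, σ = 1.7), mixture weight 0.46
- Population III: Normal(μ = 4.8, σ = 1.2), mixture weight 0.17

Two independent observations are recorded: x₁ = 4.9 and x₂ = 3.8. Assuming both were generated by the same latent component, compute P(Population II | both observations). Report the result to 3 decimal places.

By Bayes' theorem, P(k | x) = π_k f_k(x) / Σ_j π_j f_j(x).
Since both observations come from the same component, the likelihood for component k is f_k(x₁)·f_k(x₂).
  f_I = [(1/(0.8·√(2π)))·exp(−(4.9−4.5)²/(2·0.8²)) = 0.498678·exp(-0.12500) = 0.440082] × [0.340069] = 0.149658
  f_II = [(1/(1.7·√(2π)))·exp(−(4.9−4.7)²/(2·1.7²)) = 0.234672·exp(-0.00692) = 0.233054] × [0.203986] = 0.0475396
  f_III = [(1/(1.2·√(2π)))·exp(−(4.9−4.8)²/(2·1.2²)) = 0.332452·exp(-0.00347) = 0.3313] × [0.234927] = 0.0778311
Prior × likelihood for each component:
  π_I·f_I = 0.37 × 0.149658 = 0.0553735
  π_II·f_II = 0.46 × 0.0475396 = 0.0218682
  π_III·f_III = 0.17 × 0.0778311 = 0.0132313
Sum: 0.0553735 + 0.0218682 + 0.0132313 = 0.090473
P(Population II | x) = 0.0218682 / 0.090473 ≈ 0.242

0.242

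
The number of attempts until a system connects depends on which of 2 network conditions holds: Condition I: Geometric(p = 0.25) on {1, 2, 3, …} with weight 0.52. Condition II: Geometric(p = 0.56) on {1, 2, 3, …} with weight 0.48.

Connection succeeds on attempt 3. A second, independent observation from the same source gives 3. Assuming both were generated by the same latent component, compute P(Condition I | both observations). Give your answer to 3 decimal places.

0.646

Posterior ∝ prior × likelihood, so P(k | x) ∝ π_k f_k(x); normalise over all components.
Since both observations come from the same component, the likelihood for component k is f_k(x₁)·f_k(x₂).
  L_I = [0.25·(1−0.25)^2 = 0.25·0.5625 = 0.140625] × [0.140625] = 0.0197754
  L_II = [0.56·(1−0.56)^2 = 0.56·0.1936 = 0.108416] × [0.108416] = 0.011754
Unnormalised posteriors:
  π_I·L_I = 0.52 × 0.0197754 = 0.0102832
  π_II·L_II = 0.48 × 0.011754 = 0.00564193
Evidence: 0.0102832 + 0.00564193 = 0.0159251
So the posterior for Condition I is 0.0102832 / 0.0159251 ≈ 0.646.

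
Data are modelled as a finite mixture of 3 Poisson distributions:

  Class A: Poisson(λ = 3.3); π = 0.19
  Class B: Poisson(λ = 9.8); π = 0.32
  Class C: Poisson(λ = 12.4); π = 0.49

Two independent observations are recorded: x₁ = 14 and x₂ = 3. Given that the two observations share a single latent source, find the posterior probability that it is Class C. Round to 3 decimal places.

0.315

P(component k | x) = π_k·f_k(x) / marginal(x), where marginal(x) = Σ_j π_j·f_j(x).
Since both observations come from the same component, the likelihood for component k is f_k(x₁)·f_k(x₂).
  p_A = [7.68449e-06] × [0.220912] = 1.69759e-06
  p_B = [0.047937] × [0.00869843] = 0.000416977
  p_C = [0.0959939] × [0.00130877] = 0.000125634
Prior × likelihood for each component:
  π_A·p_A = 0.19 × 1.69759e-06 = 3.22543e-07
  π_B·p_B = 0.32 × 0.000416977 = 0.000133433
  π_C·p_C = 0.49 × 0.000125634 = 6.15605e-05
Marginal: 3.22543e-07 + 0.000133433 + 6.15605e-05 = 0.000195316
Responsibility of Class C: 6.15605e-05 / 0.000195316 ≈ 0.315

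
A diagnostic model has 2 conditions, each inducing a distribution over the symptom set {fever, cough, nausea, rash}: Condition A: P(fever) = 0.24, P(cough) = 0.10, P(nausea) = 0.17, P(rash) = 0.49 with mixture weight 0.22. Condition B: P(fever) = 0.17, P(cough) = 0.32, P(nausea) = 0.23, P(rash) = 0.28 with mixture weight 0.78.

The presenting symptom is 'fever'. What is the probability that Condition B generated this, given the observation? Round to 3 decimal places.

Posterior ∝ prior × likelihood, so P(k | x) ∝ w_k f_k(x); normalise over all components.
Categorical probabilities:
  p_A = 0.24
  p_B = 0.17
Weight by the priors:
  w_A·p_A = 0.22 × 0.24 = 0.0528
  w_B·p_B = 0.78 × 0.17 = 0.1326
Normaliser: 0.0528 + 0.1326 = 0.1854
So the posterior for Condition B is 0.1326 / 0.1854 ≈ 0.715.

0.715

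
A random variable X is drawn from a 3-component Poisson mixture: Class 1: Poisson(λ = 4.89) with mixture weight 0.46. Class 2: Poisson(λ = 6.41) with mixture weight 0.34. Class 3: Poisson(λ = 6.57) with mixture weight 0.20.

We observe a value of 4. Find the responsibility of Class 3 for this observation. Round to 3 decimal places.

By Bayes' theorem, P(k | x) = P(Z=k) f_k(x) / Σ_j P(Z=j) f_j(x).
Evaluate each component's likelihood at the observed value:
  p_1 = e^(−4.89)·4.89^4/4! = 0.179194
  p_2 = e^(−6.41)·6.41^4/4! = 0.115716
  p_3 = e^(−6.57)·6.57^4/4! = 0.108827
Prior × likelihood for each component:
  P(Z=1)·p_1 = 0.46 × 0.179194 = 0.0824294
  P(Z=2)·p_2 = 0.34 × 0.115716 = 0.0393434
  P(Z=3)·p_3 = 0.20 × 0.108827 = 0.0217653
Sum: 0.0824294 + 0.0393434 + 0.0217653 = 0.143538
P(Class 3 | the observation) ≈ 0.152

0.152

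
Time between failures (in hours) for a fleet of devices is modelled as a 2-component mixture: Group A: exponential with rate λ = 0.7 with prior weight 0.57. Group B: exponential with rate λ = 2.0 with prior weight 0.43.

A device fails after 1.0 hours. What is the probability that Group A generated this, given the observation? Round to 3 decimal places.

By Bayes' theorem, P(k | x) = π_k f_k(x) / Σ_j π_j f_j(x).
Evaluate each component's likelihood at the observed value:
  p_A = 0.7·e^(−0.7·1.0) = 0.7·e^(−0.7000) = 0.34761
  p_B = 2.0·e^(−2.0·1.0) = 2.0·e^(−2.0000) = 0.270671
Prior × likelihood for each component:
  π_A·p_A = 0.57 × 0.34761 = 0.198138
  π_B·p_B = 0.43 × 0.270671 = 0.116388
Marginal: 0.198138 + 0.116388 = 0.314526
P(Group A | 1.0 hours) ≈ 0.630

0.630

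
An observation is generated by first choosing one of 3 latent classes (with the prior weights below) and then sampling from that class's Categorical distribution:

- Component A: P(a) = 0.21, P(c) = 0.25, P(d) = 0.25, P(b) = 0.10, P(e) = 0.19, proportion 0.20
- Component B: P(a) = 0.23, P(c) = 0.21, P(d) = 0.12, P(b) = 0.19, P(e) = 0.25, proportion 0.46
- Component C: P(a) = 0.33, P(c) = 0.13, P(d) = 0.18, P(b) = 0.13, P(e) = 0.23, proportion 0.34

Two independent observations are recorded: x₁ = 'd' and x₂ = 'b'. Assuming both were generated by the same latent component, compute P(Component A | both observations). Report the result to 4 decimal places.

0.2133

Posterior ∝ prior × likelihood, so P(k | x) ∝ π_k f_k(x); normalise over all components.
Since both observations come from the same component, the likelihood for component k is f_k(x₁)·f_k(x₂).
  L_A = [0.25] × [0.1] = 0.025
  L_B = [0.12] × [0.19] = 0.0228
  L_C = [0.18] × [0.13] = 0.0234
Weight by the priors:
  π_A·L_A = 0.20 × 0.025 = 0.005
  π_B·L_B = 0.46 × 0.0228 = 0.010488
  π_C·L_C = 0.34 × 0.0234 = 0.007956
Normaliser: 0.005 + 0.010488 + 0.007956 = 0.023444
Responsibility of Component A: 0.005 / 0.023444 ≈ 0.2133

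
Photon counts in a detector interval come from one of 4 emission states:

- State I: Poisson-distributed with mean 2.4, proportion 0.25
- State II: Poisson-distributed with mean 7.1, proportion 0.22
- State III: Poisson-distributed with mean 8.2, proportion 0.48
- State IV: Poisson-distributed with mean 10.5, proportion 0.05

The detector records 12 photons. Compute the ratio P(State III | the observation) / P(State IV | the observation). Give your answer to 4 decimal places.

4.9277

Posterior odds = (π_i f_i(x)) / (π_j f_j(x)); the normalising sum cancels.
Evaluate each component's likelihood at the observed value:
  f_I = e^(−2.4)·2.4^12/12! = 6.91658e-06
  f_II = e^(−7.1)·7.1^12/12! = 0.0282665
  f_III = e^(−8.2)·8.2^12/12! = 0.0529925
  f_IV = e^(−10.5)·10.5^12/12! = 0.103239
Posterior odds = (π_III·f_III) / (π_IV·f_IV) = (0.48·0.0529925) / (0.05·0.103239) = 0.0254364 / 0.00516194 ≈ 4.9277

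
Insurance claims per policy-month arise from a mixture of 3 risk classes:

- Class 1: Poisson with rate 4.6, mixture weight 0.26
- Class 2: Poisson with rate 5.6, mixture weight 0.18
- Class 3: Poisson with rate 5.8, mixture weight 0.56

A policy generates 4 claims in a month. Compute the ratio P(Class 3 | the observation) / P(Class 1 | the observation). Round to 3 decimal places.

1.640

The posterior odds equal the prior odds times the likelihood ratio: (π_i/π_j)·(f_i(x)/f_j(x)).
Component likelihoods at x = 4 claims:
  p_1 = 0.187528
  p_2 = 0.151528
  p_3 = 0.142755
0.0799431 / 0.0487572 ≈ 1.640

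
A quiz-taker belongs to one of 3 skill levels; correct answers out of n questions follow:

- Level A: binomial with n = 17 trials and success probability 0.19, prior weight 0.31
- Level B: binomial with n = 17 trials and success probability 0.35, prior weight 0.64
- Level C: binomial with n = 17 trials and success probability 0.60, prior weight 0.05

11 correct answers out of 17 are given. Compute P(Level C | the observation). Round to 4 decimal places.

P(component k | x) = π_k·f_k(x) / marginal(x), where marginal(x) = Σ_j π_j·f_j(x).
Component likelihoods at x = 11 correct answers out of 17:
  p_A = C(17,11)·0.19^11·0.81^6 = 12376·1.1649e-08·0.28243 = 4.07174e-05
  p_B = C(17,11)·0.35^11·0.65^6 = 12376·9.65492e-06·0.0754189 = 0.00901175
  p_C = C(17,11)·0.60^11·0.40^6 = 12376·0.00362797·0.004096 = 0.183909
Weight by the priors:
  π_A·p_A = 0.31 × 4.07174e-05 = 1.26224e-05
  π_B·p_B = 0.64 × 0.00901175 = 0.00576752
  π_C·p_C = 0.05 × 0.183909 = 0.00919547
Denominator: 1.26224e-05 + 0.00576752 + 0.00919547 = 0.0149756
P(Level C | x) = 0.00919547 / 0.0149756 ≈ 0.6140

0.6140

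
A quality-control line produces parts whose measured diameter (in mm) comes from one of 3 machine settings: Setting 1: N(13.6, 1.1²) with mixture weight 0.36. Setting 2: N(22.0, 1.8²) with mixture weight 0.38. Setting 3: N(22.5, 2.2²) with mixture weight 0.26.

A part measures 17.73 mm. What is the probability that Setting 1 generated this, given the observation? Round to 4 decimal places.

0.0117

The responsibility of component k is w_k f_k(x) divided by Σ_j w_j f_j(x).
Normal densities:
  L_1 = 0.000315121
  L_2 = 0.013294
  L_3 = 0.0172852
Unnormalised posteriors:
  w_1·L_1 = 0.36 × 0.000315121 = 0.000113443
  w_2·L_2 = 0.38 × 0.013294 = 0.00505171
  w_3·L_3 = 0.26 × 0.0172852 = 0.00449416
Evidence: 0.000113443 + 0.00505171 + 0.00449416 = 0.00965932
Responsibility of Setting 1: 0.000113443 / 0.00965932 ≈ 0.0117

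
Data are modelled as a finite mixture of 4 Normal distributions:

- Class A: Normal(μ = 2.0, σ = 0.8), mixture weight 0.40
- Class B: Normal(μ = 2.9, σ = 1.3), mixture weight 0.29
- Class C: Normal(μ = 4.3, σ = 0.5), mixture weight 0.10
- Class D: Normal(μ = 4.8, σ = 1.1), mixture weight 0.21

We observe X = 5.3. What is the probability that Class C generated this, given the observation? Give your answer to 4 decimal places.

0.1128

The responsibility of component k is P(Z=k) f_k(x) divided by Σ_j P(Z=j) f_j(x).
Evaluate each component's likelihood at the observed value:
  L_A = (1/(0.8·√(2π)))·exp(−(5.3−2.0)²/(2·0.8²)) = 0.498678·exp(-8.50781) = 0.000100676
  L_B = (1/(1.3·√(2π)))·exp(−(5.3−2.9)²/(2·1.3²)) = 0.306879·exp(-1.70414) = 0.05583
  L_C = (1/(0.5·√(2π)))·exp(−(5.3−4.3)²/(2·0.5²)) = 0.797885·exp(-2.00000) = 0.107982
  L_D = (1/(1.1·√(2π)))·exp(−(5.3−4.8)²/(2·1.1²)) = 0.362675·exp(-0.10331) = 0.327079
Unnormalised posteriors:
  P(Z=A)·L_A = 0.40 × 0.000100676 = 4.02702e-05
  P(Z=B)·L_B = 0.29 × 0.05583 = 0.0161907
  P(Z=C)·L_C = 0.10 × 0.107982 = 0.0107982
  P(Z=D)·L_D = 0.21 × 0.327079 = 0.0686865
Denominator: 4.02702e-05 + 0.0161907 + 0.0107982 + 0.0686865 = 0.0957157
P(Class C | data) ≈ 0.1128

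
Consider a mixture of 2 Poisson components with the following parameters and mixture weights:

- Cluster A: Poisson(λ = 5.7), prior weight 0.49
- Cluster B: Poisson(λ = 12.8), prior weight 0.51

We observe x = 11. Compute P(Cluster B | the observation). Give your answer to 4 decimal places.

0.8628

Apply Bayes' rule: the posterior for each component is proportional to its prior times its likelihood at x.
Component likelihoods at x = 11:
  f_A = 0.0172977
  f_B = 0.104516
Multiply by the mixture weights:
  P(Z=A)·f_A = 0.49 × 0.0172977 = 0.00847589
  P(Z=B)·f_B = 0.51 × 0.104516 = 0.0533034
Sum: 0.00847589 + 0.0533034 = 0.0617793
Responsibility of Cluster B: 0.0533034 / 0.0617793 ≈ 0.8628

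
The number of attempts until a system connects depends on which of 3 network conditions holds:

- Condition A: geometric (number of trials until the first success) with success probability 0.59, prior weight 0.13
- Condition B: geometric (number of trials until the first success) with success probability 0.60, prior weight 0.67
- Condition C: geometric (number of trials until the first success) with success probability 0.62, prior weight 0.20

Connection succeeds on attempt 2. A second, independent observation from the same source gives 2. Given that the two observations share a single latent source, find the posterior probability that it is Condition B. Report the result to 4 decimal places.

Posterior ∝ prior × likelihood, so P(k | x) ∝ π_k f_k(x); normalise over all components.
Since both observations come from the same component, the likelihood for component k is f_k(x₁)·f_k(x₂).
  f_A = [0.59·(1−0.59)^1 = 0.59·0.41 = 0.2419] × [0.2419] = 0.0585156
  f_B = [0.60·(1−0.60)^1 = 0.60·0.4 = 0.24] × [0.24] = 0.0576
  f_C = [0.62·(1−0.62)^1 = 0.62·0.38 = 0.2356] × [0.2356] = 0.0555074
Prior × likelihood for each component:
  π_A·f_A = 0.13 × 0.0585156 = 0.00760703
  π_B·f_B = 0.67 × 0.0576 = 0.038592
  π_C·f_C = 0.20 × 0.0555074 = 0.0111015
Sum: 0.00760703 + 0.038592 + 0.0111015 = 0.0573005
Responsibility of Condition B: 0.038592 / 0.0573005 ≈ 0.6735

0.6735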